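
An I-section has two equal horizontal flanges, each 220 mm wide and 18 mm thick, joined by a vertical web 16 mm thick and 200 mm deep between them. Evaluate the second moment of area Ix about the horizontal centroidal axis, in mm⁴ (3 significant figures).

Decompose the section into non-overlapping parts with the origin at the bottom-left of its bounding rectangle.
Bottom flange: 220 × 18, A = 3 960 mm², y = 9 mm, Ī = 106 920 mm⁴.
Web: 16 × 200, A = 3 200 mm², y = 118 mm, Ī = 10 666 667 mm⁴.
Top flange: 220 × 18, A = 3 960 mm², y = 227 mm, Ī = 106 920 mm⁴.
By symmetry the centroid is at mid-height, ȳ = 118 mm.
Transfer each piece to the horizontal centroidal axis using Ī + A·d² with d = y − 118:
  bottom flange: d = -109 mm → contributes +47 155 680 mm⁴
  web: d = 0 mm → contributes +10 666 667 mm⁴
  top flange: d = 109 mm → contributes +47 155 680 mm⁴
Total I = 104 978 027 mm⁴.

Ix ≈ 1.05 × 10⁸ mm⁴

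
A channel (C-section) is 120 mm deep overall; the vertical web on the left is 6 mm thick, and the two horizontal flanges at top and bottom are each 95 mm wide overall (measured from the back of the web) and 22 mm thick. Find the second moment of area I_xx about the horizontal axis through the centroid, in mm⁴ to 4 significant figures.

I_xx ≈ 1.042 × 10⁷ mm⁴

Split into non-overlapping primitives; take the origin at the lower-left of the bounding box.
Web: 6 × 120, A = 720 mm², y = 60 mm, Ī = 864 000 mm⁴.
Top flange (beyond web): 89 × 22, A = 1 958 mm², y = 109 mm, Ī = 78972.7 mm⁴.
Bottom flange (beyond web): 89 × 22, A = 1 958 mm², y = 11 mm, Ī = 78972.7 mm⁴.
By symmetry the centroid is at mid-height, ȳ = 60 mm.
Transfer each piece to the horizontal axis through the centroid using Ī + A·d² with d = y − 60:
  web: d = 0 mm → contributes +864 000 mm⁴
  top flange (beyond web): d = 49 mm → contributes +4 780 131 mm⁴
  bottom flange (beyond web): d = -49 mm → contributes +4 780 131 mm⁴
Total I = 10 424 261 mm⁴.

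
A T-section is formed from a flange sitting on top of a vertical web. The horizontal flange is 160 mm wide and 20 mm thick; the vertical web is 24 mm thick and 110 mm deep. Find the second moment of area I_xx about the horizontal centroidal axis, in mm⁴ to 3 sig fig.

I_xx ≈ 8.88 × 10⁶ mm⁴

Break the section into simple shapes (no overlaps), measuring from the bottom-left corner of the bounding box.
Flange: 160 × 20, A = 3 200 mm², y = 120 mm, Ī = 106 667 mm⁴.
Web: 24 × 110, A = 2 640 mm², y = 55 mm, Ī = 2 662 000 mm⁴.
Centroid: ȳ = ΣA·y / ΣA = 90.616 mm.
Transfer each piece to the horizontal centroidal axis using Ī + A·d² with d = y − 90.616:
  flange: d = 29.384 mm → contributes +2 869 526 mm⁴
  web: d = -35.616 mm → contributes +6 010 921 mm⁴
Total I = 8 880 447 mm⁴.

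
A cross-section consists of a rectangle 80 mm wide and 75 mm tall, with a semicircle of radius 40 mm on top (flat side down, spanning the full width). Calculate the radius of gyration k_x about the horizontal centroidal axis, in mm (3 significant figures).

Split into non-overlapping primitives; take the origin at the lower-left of the bounding box.
Rectangular body: 80 × 75, A = 6 000 mm², y = 37.5 mm, Ī = 2 812 500 mm⁴.
Semicircular cap: semicircle r = 40, A = 2513.3 mm², y = 91.977 mm, Ī = 280 978 mm⁴.
Centroid: ȳ = ΣA·y / ΣA = 53.582 mm.
Transfer each piece to the horizontal centroidal axis using Ī + A·d² with d = y − 53.582:
  rectangular body: d = -16.082 mm → contributes +4 364 374 mm⁴
  semicircular cap: d = 38.394 mm → contributes +3 985 805 mm⁴
Total I = 8 350 179 mm⁴.
Radius of gyration: k = √(I/A) = √(8 350 179 / 8513.3) = 31.318 mm.

k_x ≈ 31.3 mm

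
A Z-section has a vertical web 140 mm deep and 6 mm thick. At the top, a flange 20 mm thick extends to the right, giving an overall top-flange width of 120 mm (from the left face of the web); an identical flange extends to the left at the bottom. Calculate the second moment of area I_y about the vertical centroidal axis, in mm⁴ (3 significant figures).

Split into non-overlapping primitives; take the origin at the lower-left of the bounding box.
Web: 6 × 140, A = 840 mm², x = 117 mm, Ī = 2 520 mm⁴.
Top flange (beyond web): 114 × 20, A = 2 280 mm², x = 177 mm, Ī = 2 469 240 mm⁴.
Bottom flange (beyond web): 114 × 20, A = 2 280 mm², x = 57 mm, Ī = 2 469 240 mm⁴.
Centroid: x̄ = ΣA·x / ΣA = 117 mm.
Transfer each piece to the vertical centroidal axis using Ī + A·d² with d = x − 117:
  web: d = 0 mm → contributes +2 520 mm⁴
  top flange (beyond web): d = 60 mm → contributes +10 677 240 mm⁴
  bottom flange (beyond web): d = -60 mm → contributes +10 677 240 mm⁴
Total I = 21 357 000 mm⁴.

I_y ≈ 2.14 × 10⁷ mm⁴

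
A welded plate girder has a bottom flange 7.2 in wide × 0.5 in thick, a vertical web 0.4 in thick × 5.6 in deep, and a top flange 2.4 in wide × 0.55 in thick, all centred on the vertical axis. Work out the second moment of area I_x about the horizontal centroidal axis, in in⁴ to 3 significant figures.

I_x ≈ 45.2 in⁴

Break the section into simple shapes (no overlaps), measuring from the bottom-left corner of the bounding box.
Bottom plate: 7.2 × 0.5, A = 3.6 in², y = 0.25 in, Ī = 0.075 in⁴.
Web plate: 0.4 × 5.6, A = 2.24 in², y = 3.3 in, Ī = 5.8539 in⁴.
Top plate: 2.4 × 0.55, A = 1.32 in², y = 6.375 in, Ī = 0.033275 in⁴.
Centroid: ȳ = ΣA·y / ΣA = 2.3334 in.
Transfer each piece to the horizontal centroidal axis using Ī + A·d² with d = y − 2.3334:
  bottom plate: d = -2.0834 in → contributes +15.701 in⁴
  web plate: d = 0.96662 in → contributes +7.9468 in⁴
  top plate: d = 4.0416 in → contributes +21.595 in⁴
Total I = 45.243 in⁴.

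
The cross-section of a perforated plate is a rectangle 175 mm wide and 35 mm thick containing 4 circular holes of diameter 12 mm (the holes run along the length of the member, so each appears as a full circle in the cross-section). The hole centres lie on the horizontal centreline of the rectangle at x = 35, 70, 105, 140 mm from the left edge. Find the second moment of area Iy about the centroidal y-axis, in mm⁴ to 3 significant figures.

Split into non-overlapping primitives; take the origin at the lower-left of the bounding box.
Plate: 175 × 35, A = 6 125 mm², x = 87.5 mm, Ī = 15 631 510 mm⁴.
Hole 1 (subtracted): ⌀12, A = 113.1 mm², x = 35 mm, Ī = 1017.9 mm⁴.
Hole 2 (subtracted): ⌀12, A = 113.1 mm², x = 70 mm, Ī = 1017.9 mm⁴.
Hole 3 (subtracted): ⌀12, A = 113.1 mm², x = 105 mm, Ī = 1017.9 mm⁴.
Hole 4 (subtracted): ⌀12, A = 113.1 mm², x = 140 mm, Ī = 1017.9 mm⁴.
By symmetry the centroid is at mid-width, x̄ = 87.5 mm.
Transfer each piece to the centroidal y-axis using Ī + A·d² with d = x − 87.5:
  plate: d = 0 mm → contributes +15 631 510 mm⁴
  hole 1: d = -52.5 mm → contributes −312 742 mm⁴
  hole 2: d = -17.5 mm → contributes −35 654 mm⁴
  hole 3: d = 17.5 mm → contributes −35 654 mm⁴
  hole 4: d = 52.5 mm → contributes −312 742 mm⁴
Total I = 14 934 718 mm⁴.

Iy ≈ 1.49 × 10⁷ mm⁴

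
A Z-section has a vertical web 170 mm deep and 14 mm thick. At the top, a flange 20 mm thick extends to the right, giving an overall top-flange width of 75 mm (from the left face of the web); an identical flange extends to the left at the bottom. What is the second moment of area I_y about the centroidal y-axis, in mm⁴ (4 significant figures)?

Split into non-overlapping primitives; take the origin at the lower-left of the bounding box.
Web: 14 × 170, A = 2 380 mm², x = 68 mm, Ī = 38873.3 mm⁴.
Top flange (beyond web): 61 × 20, A = 1 220 mm², x = 105.5 mm, Ī = 378 302 mm⁴.
Bottom flange (beyond web): 61 × 20, A = 1 220 mm², x = 30.5 mm, Ī = 378 302 mm⁴.
Centroid: x̄ = ΣA·x / ΣA = 68 mm.
Transfer each piece to the centroidal y-axis using Ī + A·d² with d = x − 68:
  web: d = 0 mm → contributes +38873.3 mm⁴
  top flange (beyond web): d = 37.5 mm → contributes +2 093 927 mm⁴
  bottom flange (beyond web): d = -37.5 mm → contributes +2 093 927 mm⁴
Total I = 4 226 727 mm⁴.

I_y ≈ 4.227 × 10⁶ mm⁴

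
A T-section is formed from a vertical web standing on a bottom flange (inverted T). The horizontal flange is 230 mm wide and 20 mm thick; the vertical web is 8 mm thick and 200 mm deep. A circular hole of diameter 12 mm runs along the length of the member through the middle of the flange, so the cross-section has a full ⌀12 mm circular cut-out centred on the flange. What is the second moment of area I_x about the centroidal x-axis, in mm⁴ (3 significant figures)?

I_x ≈ 1.98 × 10⁷ mm⁴

Break the section into simple shapes (no overlaps), measuring from the bottom-left corner of the bounding box.
Flange: 230 × 20, A = 4 600 mm², y = 10 mm, Ī = 153 333 mm⁴.
Web: 8 × 200, A = 1 600 mm², y = 120 mm, Ī = 5 333 333 mm⁴.
Hole (subtracted): ⌀12, A = 113.1 mm², y = 10 mm, Ī = 1017.9 mm⁴.
Centroid: ȳ = ΣA·y / ΣA = 38.915 mm.
Transfer each piece to the centroidal x-axis using Ī + A·d² with d = y − 38.915:
  flange: d = -28.915 mm → contributes +3 999 167 mm⁴
  web: d = 81.085 mm → contributes +15 853 096 mm⁴
  hole: d = -28.915 mm → contributes −95 573 mm⁴
Total I = 19 756 689 mm⁴.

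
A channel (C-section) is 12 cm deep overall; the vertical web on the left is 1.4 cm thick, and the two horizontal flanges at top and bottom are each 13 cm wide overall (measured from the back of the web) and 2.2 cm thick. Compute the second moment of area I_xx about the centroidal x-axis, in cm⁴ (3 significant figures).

I_xx ≈ 1450 cm⁴

Decompose the section into non-overlapping parts with the origin at the bottom-left of its bounding rectangle.
Web: 1.4 × 12, A = 16.8 cm², y = 6 cm, Ī = 201.6 cm⁴.
Top flange (beyond web): 11.6 × 2.2, A = 25.52 cm², y = 10.9 cm, Ī = 10.293 cm⁴.
Bottom flange (beyond web): 11.6 × 2.2, A = 25.52 cm², y = 1.1 cm, Ī = 10.293 cm⁴.
By symmetry the centroid is at mid-height, ȳ = 6 cm.
Transfer each piece to the centroidal x-axis using Ī + A·d² with d = y − 6:
  web: d = 0 cm → contributes +201.6 cm⁴
  top flange (beyond web): d = 4.9 cm → contributes +623.03 cm⁴
  bottom flange (beyond web): d = -4.9 cm → contributes +623.03 cm⁴
Total I = 1447.7 cm⁴.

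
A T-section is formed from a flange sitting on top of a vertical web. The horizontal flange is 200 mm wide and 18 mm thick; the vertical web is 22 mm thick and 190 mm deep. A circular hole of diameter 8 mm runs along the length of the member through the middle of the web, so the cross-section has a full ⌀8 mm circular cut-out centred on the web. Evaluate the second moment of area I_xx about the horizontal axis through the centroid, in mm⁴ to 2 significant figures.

I_xx ≈ 3.3 × 10⁷ mm⁴

Break the section into simple shapes (no overlaps), measuring from the bottom-left corner of the bounding box.
Flange: 200 × 18, A = 3 600 mm², y = 199 mm, Ī = 97 200 mm⁴.
Web: 22 × 190, A = 4 180 mm², y = 95 mm, Ī = 12 574 833 mm⁴.
Hole (subtracted): ⌀8, A = 50.27 mm², y = 95 mm, Ī = 201.1 mm⁴.
Centroid: ȳ = ΣA·y / ΣA = 143.4 mm.
Transfer each piece to the horizontal axis through the centroid using Ī + A·d² with d = y − 143.4:
  flange: d = 55.56 mm → contributes +11 211 556 mm⁴
  web: d = -48.44 mm → contributes +22 381 441 mm⁴
  hole: d = -48.44 mm → contributes −118 128 mm⁴
Total I = 33 474 869 mm⁴.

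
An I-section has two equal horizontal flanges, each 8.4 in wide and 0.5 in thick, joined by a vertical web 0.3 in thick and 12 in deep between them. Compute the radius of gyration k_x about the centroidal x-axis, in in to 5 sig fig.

k_x ≈ 5.5640 in

Split into non-overlapping primitives; take the origin at the lower-left of the bounding box.
Bottom flange: 8.4 × 0.5, A = 4.2 in², y = 0.25 in, Ī = 0.0875 in⁴.
Web: 0.3 × 12, A = 3.6 in², y = 6.5 in, Ī = 43.2 in⁴.
Top flange: 8.4 × 0.5, A = 4.2 in², y = 12.75 in, Ī = 0.0875 in⁴.
By symmetry the centroid is at mid-height, ȳ = 6.5 in.
Transfer each piece to the centroidal x-axis using Ī + A·d² with d = y − 6.5:
  bottom flange: d = -6.25 in → contributes +164.15 in⁴
  web: d = 0 in → contributes +43.2 in⁴
  top flange: d = 6.25 in → contributes +164.15 in⁴
Total I = 371.5 in⁴.
Radius of gyration: k = √(I/A) = √(371.5 / 12) = 5.564021 in.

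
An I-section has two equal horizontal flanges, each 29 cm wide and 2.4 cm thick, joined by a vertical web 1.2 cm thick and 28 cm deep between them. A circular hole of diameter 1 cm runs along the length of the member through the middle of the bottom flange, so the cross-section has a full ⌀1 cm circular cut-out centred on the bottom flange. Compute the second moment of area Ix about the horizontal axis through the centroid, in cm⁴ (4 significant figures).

Treat the section as a set of non-overlapping primitives; coordinates are from the bounding-box lower-left.
Bottom flange: 29 × 2.4, A = 69.6 cm², y = 1.2 cm, Ī = 33.408 cm⁴.
Web: 1.2 × 28, A = 33.6 cm², y = 16.4 cm, Ī = 2195.2 cm⁴.
Top flange: 29 × 2.4, A = 69.6 cm², y = 31.6 cm, Ī = 33.408 cm⁴.
Hole (subtracted): ⌀1, A = 0.785398 cm², y = 1.2 cm, Ī = 0.0490874 cm⁴.
Centroid: ȳ = ΣA·y / ΣA = 16.4694 cm.
Transfer each piece to the horizontal axis through the centroid using Ī + A·d² with d = y − 16.4694:
  bottom flange: d = -15.2694 cm → contributes +16 261 cm⁴
  web: d = -0.0694014 cm → contributes +2195.36 cm⁴
  top flange: d = 15.1306 cm → contributes +15967.3 cm⁴
  hole: d = -15.2694 cm → contributes −183.168 cm⁴
Total I = 34240.4 cm⁴.

Ix ≈ 3.424 × 10⁴ cm⁴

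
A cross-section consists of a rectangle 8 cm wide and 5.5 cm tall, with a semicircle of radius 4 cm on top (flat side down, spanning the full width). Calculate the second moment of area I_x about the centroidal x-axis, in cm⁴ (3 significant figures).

Decompose the section into non-overlapping parts with the origin at the bottom-left of its bounding rectangle.
Rectangular body: 8 × 5.5, A = 44 cm², y = 2.75 cm, Ī = 110.92 cm⁴.
Semicircular cap: semicircle r = 4, A = 25.133 cm², y = 7.1977 cm, Ī = 28.098 cm⁴.
Centroid: ȳ = ΣA·y / ΣA = 4.3669 cm.
Transfer each piece to the centroidal x-axis using Ī + A·d² with d = y − 4.3669:
  rectangular body: d = -1.6169 cm → contributes +225.95 cm⁴
  semicircular cap: d = 2.8307 cm → contributes +229.49 cm⁴
Total I = 455.44 cm⁴.

I_x ≈ 455 cm⁴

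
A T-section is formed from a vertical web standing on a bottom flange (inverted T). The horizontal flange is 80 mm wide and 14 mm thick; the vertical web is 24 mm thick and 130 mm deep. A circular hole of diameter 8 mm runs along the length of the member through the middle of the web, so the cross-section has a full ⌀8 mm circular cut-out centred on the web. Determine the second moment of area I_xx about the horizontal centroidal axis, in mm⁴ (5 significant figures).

I_xx ≈ 8.6661 × 10⁶ mm⁴

Treat the section as a set of non-overlapping primitives; coordinates are from the bounding-box lower-left.
Flange: 80 × 14, A = 1 120 mm², y = 7 mm, Ī = 18293.33 mm⁴.
Web: 24 × 130, A = 3 120 mm², y = 79 mm, Ī = 4 394 000 mm⁴.
Hole (subtracted): ⌀8, A = 50.26548 mm², y = 79 mm, Ī = 201.0619 mm⁴.
Centroid: ȳ = ΣA·y / ΣA = 59.75296 mm.
Transfer each piece to the horizontal centroidal axis using Ī + A·d² with d = y − 59.75296:
  flange: d = -52.75296 mm → contributes +3 135 113 mm⁴
  web: d = 19.24704 mm → contributes +5 549 800 mm⁴
  hole: d = 19.24704 mm → contributes −18821.84 mm⁴
Total I = 8 666 091 mm⁴.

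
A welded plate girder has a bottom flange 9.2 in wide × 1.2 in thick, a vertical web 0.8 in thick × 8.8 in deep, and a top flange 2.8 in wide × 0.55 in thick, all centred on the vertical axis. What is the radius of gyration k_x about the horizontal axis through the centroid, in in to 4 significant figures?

k_x ≈ 3.490 in

Treat the section as a set of non-overlapping primitives; coordinates are from the bounding-box lower-left.
Bottom plate: 9.2 × 1.2, A = 11.04 in², y = 0.6 in, Ī = 1.3248 in⁴.
Web plate: 0.8 × 8.8, A = 7.04 in², y = 5.6 in, Ī = 45.4315 in⁴.
Top plate: 2.8 × 0.55, A = 1.54 in², y = 10.275 in, Ī = 0.0388208 in⁴.
Centroid: ȳ = ΣA·y / ΣA = 3.15349 in.
Transfer each piece to the horizontal axis through the centroid using Ī + A·d² with d = y − 3.15349:
  bottom plate: d = -2.55349 in → contributes +73.3091 in⁴
  web plate: d = 2.44651 in → contributes +87.5687 in⁴
  top plate: d = 7.12151 in → contributes +78.1413 in⁴
Total I = 239.019 in⁴.
Radius of gyration: k = √(I/A) = √(239.019 / 19.62) = 3.49033 in.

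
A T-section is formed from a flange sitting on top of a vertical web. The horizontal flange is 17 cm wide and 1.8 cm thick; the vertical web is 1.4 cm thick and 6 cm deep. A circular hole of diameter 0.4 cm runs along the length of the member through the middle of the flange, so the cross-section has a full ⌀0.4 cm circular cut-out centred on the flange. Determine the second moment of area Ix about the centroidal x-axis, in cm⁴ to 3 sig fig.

Treat the section as a set of non-overlapping primitives; coordinates are from the bounding-box lower-left.
Flange: 17 × 1.8, A = 30.6 cm², y = 6.9 cm, Ī = 8.262 cm⁴.
Web: 1.4 × 6, A = 8.4 cm², y = 3 cm, Ī = 25.2 cm⁴.
Hole (subtracted): ⌀0.4, A = 0.12566 cm², y = 6.9 cm, Ī = 0.0012566 cm⁴.
Centroid: ȳ = ΣA·y / ΣA = 6.0573 cm.
Transfer each piece to the centroidal x-axis using Ī + A·d² with d = y − 6.0573:
  flange: d = 0.84272 cm → contributes +29.993 cm⁴
  web: d = -3.0573 cm → contributes +103.71 cm⁴
  hole: d = 0.84272 cm → contributes −0.090499 cm⁴
Total I = 133.62 cm⁴.

Ix ≈ 134 cm⁴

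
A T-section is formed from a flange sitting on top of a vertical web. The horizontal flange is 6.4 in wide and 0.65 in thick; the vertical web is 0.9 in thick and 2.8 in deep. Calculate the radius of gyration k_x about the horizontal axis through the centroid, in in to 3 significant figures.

Break the section into simple shapes (no overlaps), measuring from the bottom-left corner of the bounding box.
Flange: 6.4 × 0.65, A = 4.16 in², y = 3.125 in, Ī = 0.14647 in⁴.
Web: 0.9 × 2.8, A = 2.52 in², y = 1.4 in, Ī = 1.6464 in⁴.
Centroid: ȳ = ΣA·y / ΣA = 2.4743 in.
Transfer each piece to the horizontal axis through the centroid using Ī + A·d² with d = y − 2.4743:
  flange: d = 0.65075 in → contributes +1.9081 in⁴
  web: d = -1.0743 in → contributes +4.5545 in⁴
Total I = 6.4626 in⁴.
Radius of gyration: k = √(I/A) = √(6.4626 / 6.68) = 0.9836 in.

k_x ≈ 0.984 in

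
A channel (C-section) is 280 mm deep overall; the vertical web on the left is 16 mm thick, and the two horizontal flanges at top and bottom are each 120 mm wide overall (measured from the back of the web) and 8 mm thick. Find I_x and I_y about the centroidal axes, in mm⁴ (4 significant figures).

I_x ≈ 6.006 × 10⁷ mm⁴, I_y ≈ 5.963 × 10⁶ mm⁴

Break the section into simple shapes (no overlaps), measuring from the bottom-left corner of the bounding box.
Web: 16 × 280, A = 4 480 mm², y = 140 mm, Ī = 29 269 333 mm⁴.
Top flange (beyond web): 104 × 8, A = 832 mm², y = 276 mm, Ī = 4437.33 mm⁴.
Bottom flange (beyond web): 104 × 8, A = 832 mm², y = 4 mm, Ī = 4437.33 mm⁴.
By symmetry the centroid is at mid-height, ȳ = 140 mm.
Transfer each piece to the centroidal x-axis using Ī + A·d² with d = y − 140:
  web: d = 0 mm → contributes +29 269 333 mm⁴
  top flange (beyond web): d = 136 mm → contributes +15 393 109 mm⁴
  bottom flange (beyond web): d = -136 mm → contributes +15 393 109 mm⁴
Total I = 60 055 552 mm⁴.
For the y-axis: x̄ = 24.25 mm.
Repeating about the centroidal y-axis gives I_y = 5 963 392 mm⁴.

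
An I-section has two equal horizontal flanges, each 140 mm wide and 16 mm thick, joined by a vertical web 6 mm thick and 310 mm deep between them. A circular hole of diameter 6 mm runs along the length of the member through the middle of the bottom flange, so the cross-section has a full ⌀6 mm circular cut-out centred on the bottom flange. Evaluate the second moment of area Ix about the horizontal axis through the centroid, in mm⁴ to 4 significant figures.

Ix ≈ 1.333 × 10⁸ mm⁴

Treat the section as a set of non-overlapping primitives; coordinates are from the bounding-box lower-left.
Bottom flange: 140 × 16, A = 2 240 mm², y = 8 mm, Ī = 47786.7 mm⁴.
Web: 6 × 310, A = 1 860 mm², y = 171 mm, Ī = 14 895 500 mm⁴.
Top flange: 140 × 16, A = 2 240 mm², y = 334 mm, Ī = 47786.7 mm⁴.
Hole (subtracted): ⌀6, A = 28.2743 mm², y = 8 mm, Ī = 63.6173 mm⁴.
Centroid: ȳ = ΣA·y / ΣA = 171.73 mm.
Transfer each piece to the horizontal axis through the centroid using Ī + A·d² with d = y − 171.73:
  bottom flange: d = -163.73 mm → contributes +60 096 750 mm⁴
  web: d = -0.730183 mm → contributes +14 896 492 mm⁴
  top flange: d = 162.27 mm → contributes +59 030 332 mm⁴
  hole: d = -163.73 mm → contributes −758 030 mm⁴
Total I = 133 265 544 mm⁴.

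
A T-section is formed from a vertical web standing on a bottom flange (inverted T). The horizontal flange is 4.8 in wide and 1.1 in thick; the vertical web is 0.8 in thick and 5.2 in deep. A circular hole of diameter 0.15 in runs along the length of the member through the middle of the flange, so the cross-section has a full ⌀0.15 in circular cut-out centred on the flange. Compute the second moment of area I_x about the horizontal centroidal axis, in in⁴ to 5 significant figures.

Break the section into simple shapes (no overlaps), measuring from the bottom-left corner of the bounding box.
Flange: 4.8 × 1.1, A = 5.28 in², y = 0.55 in, Ī = 0.5324 in⁴.
Web: 0.8 × 5.2, A = 4.16 in², y = 3.7 in, Ī = 9.373867 in⁴.
Hole (subtracted): ⌀0.15, A = 0.01767146 in², y = 0.55 in, Ī = 0.00002485049 in⁴.
Centroid: ȳ = ΣA·y / ΣA = 1.940739 in.
Transfer each piece to the horizontal centroidal axis using Ī + A·d² with d = y − 1.940739:
  flange: d = -1.390739 in → contributes +10.74474 in⁴
  web: d = 1.759261 in → contributes +22.24906 in⁴
  hole: d = -1.390739 in → contributes −0.03420419 in⁴
Total I = 32.9596 in⁴.

I_x ≈ 32.960 in⁴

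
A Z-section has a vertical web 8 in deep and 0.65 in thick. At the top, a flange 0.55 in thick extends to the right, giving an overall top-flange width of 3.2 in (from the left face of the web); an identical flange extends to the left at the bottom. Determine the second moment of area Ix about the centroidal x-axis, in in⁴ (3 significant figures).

Decompose the section into non-overlapping parts with the origin at the bottom-left of its bounding rectangle.
Web: 0.65 × 8, A = 5.2 in², y = 4 in, Ī = 27.733 in⁴.
Top flange (beyond web): 2.55 × 0.55, A = 1.4025 in², y = 7.725 in, Ī = 0.035355 in⁴.
Bottom flange (beyond web): 2.55 × 0.55, A = 1.4025 in², y = 0.275 in, Ī = 0.035355 in⁴.
Centroid: ȳ = ΣA·y / ΣA = 4 in.
Transfer each piece to the centroidal x-axis using Ī + A·d² with d = y − 4:
  web: d = 0 in → contributes +27.733 in⁴
  top flange (beyond web): d = 3.725 in → contributes +19.496 in⁴
  bottom flange (beyond web): d = -3.725 in → contributes +19.496 in⁴
Total I = 66.725 in⁴.

Ix ≈ 66.7 in⁴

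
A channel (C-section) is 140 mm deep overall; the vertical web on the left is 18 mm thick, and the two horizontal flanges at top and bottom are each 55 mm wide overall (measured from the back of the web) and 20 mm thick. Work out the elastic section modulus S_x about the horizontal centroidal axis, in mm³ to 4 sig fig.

S_x ≈ 1.356 × 10⁵ mm³

Break the section into simple shapes (no overlaps), measuring from the bottom-left corner of the bounding box.
Web: 18 × 140, A = 2 520 mm², y = 70 mm, Ī = 4 116 000 mm⁴.
Top flange (beyond web): 37 × 20, A = 740 mm², y = 130 mm, Ī = 24666.7 mm⁴.
Bottom flange (beyond web): 37 × 20, A = 740 mm², y = 10 mm, Ī = 24666.7 mm⁴.
By symmetry the centroid is at mid-height, ȳ = 70 mm.
Transfer each piece to the horizontal centroidal axis using Ī + A·d² with d = y − 70:
  web: d = 0 mm → contributes +4 116 000 mm⁴
  top flange (beyond web): d = 60 mm → contributes +2 688 667 mm⁴
  bottom flange (beyond web): d = -60 mm → contributes +2 688 667 mm⁴
Total I = 9 493 333 mm⁴.
Extreme fibre distance c = 70 mm; S = I/c = 135 619 mm³.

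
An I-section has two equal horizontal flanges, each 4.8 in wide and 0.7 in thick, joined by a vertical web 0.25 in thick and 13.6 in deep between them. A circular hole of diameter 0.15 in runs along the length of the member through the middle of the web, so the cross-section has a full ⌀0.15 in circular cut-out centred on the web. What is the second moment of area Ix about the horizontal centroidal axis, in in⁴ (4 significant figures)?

Ix ≈ 396.2 in⁴

Decompose the section into non-overlapping parts with the origin at the bottom-left of its bounding rectangle.
Bottom flange: 4.8 × 0.7, A = 3.36 in², y = 0.35 in, Ī = 0.1372 in⁴.
Web: 0.25 × 13.6, A = 3.4 in², y = 7.5 in, Ī = 52.4053 in⁴.
Top flange: 4.8 × 0.7, A = 3.36 in², y = 14.65 in, Ī = 0.1372 in⁴.
Hole (subtracted): ⌀0.15, A = 0.0176715 in², y = 7.5 in, Ī = 0.0000248505 in⁴.
By symmetry the centroid is at mid-height, ȳ = 7.5 in.
Transfer each piece to the horizontal centroidal axis using Ī + A·d² with d = y − 7.5:
  bottom flange: d = -7.15 in → contributes +171.909 in⁴
  web: d = 0 in → contributes +52.4053 in⁴
  top flange: d = 7.15 in → contributes +171.909 in⁴
  hole: d = 0 in → contributes −0.0000248505 in⁴
Total I = 396.223 in⁴.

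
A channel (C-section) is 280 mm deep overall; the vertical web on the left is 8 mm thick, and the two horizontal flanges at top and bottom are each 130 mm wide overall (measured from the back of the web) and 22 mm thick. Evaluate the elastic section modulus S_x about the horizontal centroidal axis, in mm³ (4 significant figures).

Decompose the section into non-overlapping parts with the origin at the bottom-left of its bounding rectangle.
Web: 8 × 280, A = 2 240 mm², y = 140 mm, Ī = 14 634 667 mm⁴.
Top flange (beyond web): 122 × 22, A = 2 684 mm², y = 269 mm, Ī = 108 255 mm⁴.
Bottom flange (beyond web): 122 × 22, A = 2 684 mm², y = 11 mm, Ī = 108 255 mm⁴.
By symmetry the centroid is at mid-height, ȳ = 140 mm.
Transfer each piece to the horizontal centroidal axis using Ī + A·d² with d = y − 140:
  web: d = 0 mm → contributes +14 634 667 mm⁴
  top flange (beyond web): d = 129 mm → contributes +44 772 699 mm⁴
  bottom flange (beyond web): d = -129 mm → contributes +44 772 699 mm⁴
Total I = 104 180 064 mm⁴.
Extreme fibre distance c = 140 mm; S = I/c = 744 143 mm³.

S_x ≈ 7.441 × 10⁵ mm³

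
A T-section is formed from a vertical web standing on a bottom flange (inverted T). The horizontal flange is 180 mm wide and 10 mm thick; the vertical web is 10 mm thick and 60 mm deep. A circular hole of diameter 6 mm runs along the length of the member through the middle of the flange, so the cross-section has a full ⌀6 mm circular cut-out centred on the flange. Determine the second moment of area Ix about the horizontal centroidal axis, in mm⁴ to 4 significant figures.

Decompose the section into non-overlapping parts with the origin at the bottom-left of its bounding rectangle.
Flange: 180 × 10, A = 1 800 mm², y = 5 mm, Ī = 15 000 mm⁴.
Web: 10 × 60, A = 600 mm², y = 40 mm, Ī = 180 000 mm⁴.
Hole (subtracted): ⌀6, A = 28.2743 mm², y = 5 mm, Ī = 63.6173 mm⁴.
Centroid: ȳ = ΣA·y / ΣA = 13.8543 mm.
Transfer each piece to the horizontal centroidal axis using Ī + A·d² with d = y − 13.8543:
  flange: d = -8.85431 mm → contributes +156 118 mm⁴
  web: d = 26.1457 mm → contributes +590 158 mm⁴
  hole: d = -8.85431 mm → contributes −2280.29 mm⁴
Total I = 743 996 mm⁴.

Ix ≈ 7.440 × 10⁵ mm⁴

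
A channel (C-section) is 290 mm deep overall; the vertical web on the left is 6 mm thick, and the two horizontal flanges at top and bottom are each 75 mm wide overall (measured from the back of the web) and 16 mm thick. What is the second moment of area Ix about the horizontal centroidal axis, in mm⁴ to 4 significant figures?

Break the section into simple shapes (no overlaps), measuring from the bottom-left corner of the bounding box.
Web: 6 × 290, A = 1 740 mm², y = 145 mm, Ī = 12 194 500 mm⁴.
Top flange (beyond web): 69 × 16, A = 1 104 mm², y = 282 mm, Ī = 23 552 mm⁴.
Bottom flange (beyond web): 69 × 16, A = 1 104 mm², y = 8 mm, Ī = 23 552 mm⁴.
By symmetry the centroid is at mid-height, ȳ = 145 mm.
Transfer each piece to the horizontal centroidal axis using Ī + A·d² with d = y − 145:
  web: d = 0 mm → contributes +12 194 500 mm⁴
  top flange (beyond web): d = 137 mm → contributes +20 744 528 mm⁴
  bottom flange (beyond web): d = -137 mm → contributes +20 744 528 mm⁴
Total I = 53 683 556 mm⁴.

Ix ≈ 5.368 × 10⁷ mm⁴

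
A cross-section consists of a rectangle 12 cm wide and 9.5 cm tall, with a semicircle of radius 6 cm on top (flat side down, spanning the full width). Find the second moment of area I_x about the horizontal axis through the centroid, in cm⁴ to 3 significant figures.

Treat the section as a set of non-overlapping primitives; coordinates are from the bounding-box lower-left.
Rectangular body: 12 × 9.5, A = 114 cm², y = 4.75 cm, Ī = 857.38 cm⁴.
Semicircular cap: semicircle r = 6, A = 56.549 cm², y = 12.046 cm, Ī = 142.25 cm⁴.
Centroid: ȳ = ΣA·y / ΣA = 7.1693 cm.
Transfer each piece to the horizontal axis through the centroid using Ī + A·d² with d = y − 7.1693:
  rectangular body: d = -2.4193 cm → contributes +1524.6 cm⁴
  semicircular cap: d = 4.8772 cm → contributes +1487.4 cm⁴
Total I = 3 012 cm⁴.

I_x ≈ 3010 cm⁴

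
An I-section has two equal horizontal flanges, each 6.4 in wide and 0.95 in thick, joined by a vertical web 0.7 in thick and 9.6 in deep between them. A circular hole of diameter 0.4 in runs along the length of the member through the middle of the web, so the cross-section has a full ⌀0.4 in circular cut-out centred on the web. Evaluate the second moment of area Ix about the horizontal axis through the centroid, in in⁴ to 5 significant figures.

Ix ≈ 390.88 in⁴

Break the section into simple shapes (no overlaps), measuring from the bottom-left corner of the bounding box.
Bottom flange: 6.4 × 0.95, A = 6.08 in², y = 0.475 in, Ī = 0.4572667 in⁴.
Web: 0.7 × 9.6, A = 6.72 in², y = 5.75 in, Ī = 51.6096 in⁴.
Top flange: 6.4 × 0.95, A = 6.08 in², y = 11.025 in, Ī = 0.4572667 in⁴.
Hole (subtracted): ⌀0.4, A = 0.1256637 in², y = 5.75 in, Ī = 0.001256637 in⁴.
By symmetry the centroid is at mid-height, ȳ = 5.75 in.
Transfer each piece to the horizontal axis through the centroid using Ī + A·d² with d = y − 5.75:
  bottom flange: d = -5.275 in → contributes +169.6371 in⁴
  web: d = 0 in → contributes +51.6096 in⁴
  top flange: d = 5.275 in → contributes +169.6371 in⁴
  hole: d = 0 in → contributes −0.001256637 in⁴
Total I = 390.8825 in⁴.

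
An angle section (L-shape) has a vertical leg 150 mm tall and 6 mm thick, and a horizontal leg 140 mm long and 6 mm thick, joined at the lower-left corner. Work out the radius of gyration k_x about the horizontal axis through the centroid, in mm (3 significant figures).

Decompose the section into non-overlapping parts with the origin at the bottom-left of its bounding rectangle.
Vertical leg: 6 × 150, A = 900 mm², y = 75 mm, Ī = 1 687 500 mm⁴.
Horizontal leg (remainder): 134 × 6, A = 804 mm², y = 3 mm, Ī = 2 412 mm⁴.
Centroid: ȳ = ΣA·y / ΣA = 41.028 mm.
Transfer each piece to the horizontal axis through the centroid using Ī + A·d² with d = y − 41.028:
  vertical leg: d = 33.972 mm → contributes +2 726 177 mm⁴
  horizontal leg (remainder): d = -38.028 mm → contributes +1 165 110 mm⁴
Total I = 3 891 287 mm⁴.
Radius of gyration: k = √(I/A) = √(3 891 287 / 1 704) = 47.787 mm.

k_x ≈ 47.8 mm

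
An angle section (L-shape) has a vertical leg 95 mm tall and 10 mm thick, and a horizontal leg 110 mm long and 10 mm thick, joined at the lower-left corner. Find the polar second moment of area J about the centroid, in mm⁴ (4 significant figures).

Decompose the section into non-overlapping parts with the origin at the bottom-left of its bounding rectangle.
Vertical leg: 10 × 95, A = 950 mm², y = 47.5 mm, Ī = 714 479 mm⁴.
Horizontal leg (remainder): 100 × 10, A = 1 000 mm², y = 5 mm, Ī = 8333.33 mm⁴.
Centroid: ȳ = ΣA·y / ΣA = 25.7051 mm.
Transfer each piece to the centroidal x-axis using Ī + A·d² with d = y − 25.7051:
  vertical leg: d = 21.7949 mm → contributes +1 165 745 mm⁴
  horizontal leg (remainder): d = -20.7051 mm → contributes +437 036 mm⁴
Total I = 1 602 780 mm⁴.
For the y-axis: x̄ = 33.2051 mm.
Repeating about the centroidal y-axis gives I_y = 2 314 968 mm⁴.
Polar second moment: J = I_x + I_y = 3 917 748 mm⁴.

J ≈ 3.918 × 10⁶ mm⁴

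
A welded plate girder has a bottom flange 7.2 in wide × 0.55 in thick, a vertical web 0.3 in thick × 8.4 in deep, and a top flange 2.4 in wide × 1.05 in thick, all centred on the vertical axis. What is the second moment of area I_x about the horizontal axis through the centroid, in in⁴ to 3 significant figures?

Treat the section as a set of non-overlapping primitives; coordinates are from the bounding-box lower-left.
Bottom plate: 7.2 × 0.55, A = 3.96 in², y = 0.275 in, Ī = 0.099825 in⁴.
Web plate: 0.3 × 8.4, A = 2.52 in², y = 4.75 in, Ī = 14.818 in⁴.
Top plate: 2.4 × 1.05, A = 2.52 in², y = 9.475 in, Ī = 0.23153 in⁴.
Centroid: ȳ = ΣA·y / ΣA = 4.104 in.
Transfer each piece to the horizontal axis through the centroid using Ī + A·d² with d = y − 4.104:
  bottom plate: d = -3.829 in → contributes +58.158 in⁴
  web plate: d = 0.646 in → contributes +15.869 in⁴
  top plate: d = 5.371 in → contributes +72.928 in⁴
Total I = 146.96 in⁴.

I_x ≈ 147 in⁴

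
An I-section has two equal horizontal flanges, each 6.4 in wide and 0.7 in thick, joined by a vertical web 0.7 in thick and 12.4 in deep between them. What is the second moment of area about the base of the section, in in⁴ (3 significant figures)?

Break the section into simple shapes (no overlaps), measuring from the bottom-left corner of the bounding box.
Bottom flange: 6.4 × 0.7, A = 4.48 in², y = 0.35 in, Ī = 0.18293 in⁴.
Web: 0.7 × 12.4, A = 8.68 in², y = 6.9 in, Ī = 111.22 in⁴.
Top flange: 6.4 × 0.7, A = 4.48 in², y = 13.45 in, Ī = 0.18293 in⁴.
Transfer each piece to the bottom edge using Ī + A·d² with d = y − 0:
  bottom flange: d = 0.35 in → contributes +0.73173 in⁴
  web: d = 6.9 in → contributes +524.47 in⁴
  top flange: d = 13.45 in → contributes +810.63 in⁴
Total I = 1335.8 in⁴.

I_base ≈ 1340 in⁴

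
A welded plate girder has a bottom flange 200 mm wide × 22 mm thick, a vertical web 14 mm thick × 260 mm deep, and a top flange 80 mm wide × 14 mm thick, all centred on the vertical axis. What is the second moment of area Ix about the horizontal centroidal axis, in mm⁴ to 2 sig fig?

Break the section into simple shapes (no overlaps), measuring from the bottom-left corner of the bounding box.
Bottom plate: 200 × 22, A = 4 400 mm², y = 11 mm, Ī = 177 467 mm⁴.
Web plate: 14 × 260, A = 3 640 mm², y = 152 mm, Ī = 20 505 333 mm⁴.
Top plate: 80 × 14, A = 1 120 mm², y = 289 mm, Ī = 18 293 mm⁴.
Centroid: ȳ = ΣA·y / ΣA = 101 mm.
Transfer each piece to the horizontal centroidal axis using Ī + A·d² with d = y − 101:
  bottom plate: d = -90.02 mm → contributes +35 834 761 mm⁴
  web plate: d = 50.98 mm → contributes +29 964 869 mm⁴
  top plate: d = 188 mm → contributes +39 594 379 mm⁴
Total I = 105 394 009 mm⁴.

Ix ≈ 1.1 × 10⁸ mm⁴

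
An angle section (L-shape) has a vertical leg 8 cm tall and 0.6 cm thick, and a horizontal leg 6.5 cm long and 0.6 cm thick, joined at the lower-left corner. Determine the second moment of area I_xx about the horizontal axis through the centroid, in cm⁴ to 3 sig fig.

I_xx ≈ 53.6 cm⁴

Treat the section as a set of non-overlapping primitives; coordinates are from the bounding-box lower-left.
Vertical leg: 0.6 × 8, A = 4.8 cm², y = 4 cm, Ī = 25.6 cm⁴.
Horizontal leg (remainder): 5.9 × 0.6, A = 3.54 cm², y = 0.3 cm, Ī = 0.1062 cm⁴.
Centroid: ȳ = ΣA·y / ΣA = 2.4295 cm.
Transfer each piece to the horizontal axis through the centroid using Ī + A·d² with d = y − 2.4295:
  vertical leg: d = 1.5705 cm → contributes +37.439 cm⁴
  horizontal leg (remainder): d = -2.1295 cm → contributes +16.159 cm⁴
Total I = 53.598 cm⁴.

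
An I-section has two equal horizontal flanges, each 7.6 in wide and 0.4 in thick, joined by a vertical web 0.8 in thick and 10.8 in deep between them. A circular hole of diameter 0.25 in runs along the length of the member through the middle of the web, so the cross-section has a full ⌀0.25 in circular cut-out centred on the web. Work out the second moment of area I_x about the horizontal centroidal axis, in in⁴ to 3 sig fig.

Split into non-overlapping primitives; take the origin at the lower-left of the bounding box.
Bottom flange: 7.6 × 0.4, A = 3.04 in², y = 0.2 in, Ī = 0.040533 in⁴.
Web: 0.8 × 10.8, A = 8.64 in², y = 5.8 in, Ī = 83.981 in⁴.
Top flange: 7.6 × 0.4, A = 3.04 in², y = 11.4 in, Ī = 0.040533 in⁴.
Hole (subtracted): ⌀0.25, A = 0.049087 in², y = 5.8 in, Ī = 0.00019175 in⁴.
By symmetry the centroid is at mid-height, ȳ = 5.8 in.
Transfer each piece to the horizontal centroidal axis using Ī + A·d² with d = y − 5.8:
  bottom flange: d = -5.6 in → contributes +95.375 in⁴
  web: d = 0 in → contributes +83.981 in⁴
  top flange: d = 5.6 in → contributes +95.375 in⁴
  hole: d = 0 in → contributes −0.00019175 in⁴
Total I = 274.73 in⁴.

I_x ≈ 275 in⁴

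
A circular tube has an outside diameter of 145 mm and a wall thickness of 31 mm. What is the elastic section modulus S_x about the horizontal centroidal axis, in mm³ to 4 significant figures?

Split into non-overlapping primitives; take the origin at the lower-left of the bounding box.
Outer circle: ⌀145, A = 16 513 mm², y = 72.5 mm, Ī = 21 699 109 mm⁴.
Bore (subtracted): ⌀83, A = 5410.61 mm², y = 72.5 mm, Ī = 2 329 605 mm⁴.
By symmetry the centroid is at mid-height, ȳ = 72.5 mm.
All pieces are centred on the horizontal centroidal axis, so I = ΣĪ (holes subtracted) = 19 369 504 mm⁴.
Extreme fibre distance c = 72.5 mm; S = I/c = 267 166 mm³.

S_x ≈ 2.672 × 10⁵ mm³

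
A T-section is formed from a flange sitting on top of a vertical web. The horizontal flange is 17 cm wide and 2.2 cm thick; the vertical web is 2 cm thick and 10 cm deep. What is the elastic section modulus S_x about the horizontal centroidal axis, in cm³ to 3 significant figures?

Split into non-overlapping primitives; take the origin at the lower-left of the bounding box.
Flange: 17 × 2.2, A = 37.4 cm², y = 11.1 cm, Ī = 15.085 cm⁴.
Web: 2 × 10, A = 20 cm², y = 5 cm, Ī = 166.67 cm⁴.
Centroid: ȳ = ΣA·y / ΣA = 8.9746 cm.
Transfer each piece to the horizontal centroidal axis using Ī + A·d² with d = y − 8.9746:
  flange: d = 2.1254 cm → contributes +184.04 cm⁴
  web: d = -3.9746 cm → contributes +482.61 cm⁴
Total I = 666.65 cm⁴.
Extreme fibre distance c = 8.9746 cm; S = I/c = 74.282 cm³.

S_x ≈ 74.3 cm³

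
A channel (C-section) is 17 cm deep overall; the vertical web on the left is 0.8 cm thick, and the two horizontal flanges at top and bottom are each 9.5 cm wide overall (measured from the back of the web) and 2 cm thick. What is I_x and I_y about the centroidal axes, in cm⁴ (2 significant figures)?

Treat the section as a set of non-overlapping primitives; coordinates are from the bounding-box lower-left.
Web: 0.8 × 17, A = 13.6 cm², y = 8.5 cm, Ī = 327.5 cm⁴.
Top flange (beyond web): 8.7 × 2, A = 17.4 cm², y = 16 cm, Ī = 5.8 cm⁴.
Bottom flange (beyond web): 8.7 × 2, A = 17.4 cm², y = 1 cm, Ī = 5.8 cm⁴.
By symmetry the centroid is at mid-height, ȳ = 8.5 cm.
Transfer each piece to the centroidal x-axis using Ī + A·d² with d = y − 8.5:
  web: d = 0 cm → contributes +327.5 cm⁴
  top flange (beyond web): d = 7.5 cm → contributes +984.6 cm⁴
  bottom flange (beyond web): d = -7.5 cm → contributes +984.6 cm⁴
Total I = 2 297 cm⁴.
For the y-axis: x̄ = 3.815 cm.
Repeating about the centroidal y-axis gives I_y = 440.9 cm⁴.

I_x ≈ 2300 cm⁴, I_y ≈ 440 cm⁴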